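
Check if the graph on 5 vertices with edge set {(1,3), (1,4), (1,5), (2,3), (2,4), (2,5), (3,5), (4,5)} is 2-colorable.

Step 1: Attempt 2-coloring using BFS:
  Start at vertex 1, assign color 0
  Color vertex 3 with color 1 (neighbor of 1)
  Color vertex 4 with color 1 (neighbor of 1)
  Color vertex 5 with color 1 (neighbor of 1)
  Color vertex 2 with color 0 (neighbor of 3)

Step 2: Conflict found! Vertices 3 and 5 are adjacent but have the same color.
This means the graph contains an odd cycle.

The graph is NOT bipartite.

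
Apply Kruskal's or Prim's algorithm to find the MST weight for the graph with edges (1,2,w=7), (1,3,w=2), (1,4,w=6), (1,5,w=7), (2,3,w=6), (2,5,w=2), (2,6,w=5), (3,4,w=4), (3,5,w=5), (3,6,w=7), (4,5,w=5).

Apply Kruskal's algorithm (sort edges by weight, add if no cycle):

Sorted edges by weight:
  (1,3) w=2
  (2,5) w=2
  (3,4) w=4
  (2,6) w=5
  (3,5) w=5
  (4,5) w=5
  (1,4) w=6
  (2,3) w=6
  (1,2) w=7
  (1,5) w=7
  (3,6) w=7

Add edge (1,3) w=2 -- no cycle. Running total: 2
Add edge (2,5) w=2 -- no cycle. Running total: 4
Add edge (3,4) w=4 -- no cycle. Running total: 8
Add edge (2,6) w=5 -- no cycle. Running total: 13
Add edge (3,5) w=5 -- no cycle. Running total: 18

MST edges: (1,3,w=2), (2,5,w=2), (3,4,w=4), (2,6,w=5), (3,5,w=5)
Total MST weight: 2 + 2 + 4 + 5 + 5 = 18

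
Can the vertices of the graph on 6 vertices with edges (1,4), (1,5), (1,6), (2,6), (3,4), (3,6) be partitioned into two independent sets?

Step 1: Attempt 2-coloring using BFS:
  Start at vertex 1, assign color 0
  Color vertex 4 with color 1 (neighbor of 1)
  Color vertex 5 with color 1 (neighbor of 1)
  Color vertex 6 with color 1 (neighbor of 1)
  Color vertex 3 with color 0 (neighbor of 4)
  Color vertex 2 with color 0 (neighbor of 6)

Step 2: 2-coloring succeeded. No conflicts found.
  Set A (color 0): {1, 2, 3}
  Set B (color 1): {4, 5, 6}

The graph is bipartite with partition {1, 2, 3}, {4, 5, 6}.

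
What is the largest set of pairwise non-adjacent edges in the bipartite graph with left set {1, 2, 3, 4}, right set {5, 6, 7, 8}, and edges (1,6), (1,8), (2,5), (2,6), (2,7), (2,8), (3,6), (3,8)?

Step 1: List the neighbors of each left vertex:
  1: 6, 8
  2: 5, 6, 7, 8
  3: 6, 8
  4: (none)

Step 2: Greedily match left vertices, then look for augmenting paths:
  Match 1 -- 6
  Match 2 -- 5
  Match 3 -- 8
  No augmenting path remains.

Step 3: Verify this is maximum:
  Matching has size 3. The vertex set {1, 2, 3} covers every edge and has size 3; any matching has at most one edge per cover vertex, so 3 is maximum (König's theorem).

Maximum matching: {(1,6), (2,5), (3,8)}
Size: 3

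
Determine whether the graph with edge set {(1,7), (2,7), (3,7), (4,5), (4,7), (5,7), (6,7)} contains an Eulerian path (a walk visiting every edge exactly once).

Step 1: Find the degree of each vertex:
  deg(1) = 1
  deg(2) = 1
  deg(3) = 1
  deg(4) = 2
  deg(5) = 2
  deg(6) = 1
  deg(7) = 6

Step 2: Count vertices with odd degree:
  Odd-degree vertices: 1, 2, 3, 6 (4 total)

Step 3: Apply Euler's theorem:
  - Eulerian circuit exists iff graph is connected and all vertices have even degree
  - Eulerian path exists iff graph is connected and has 0 or 2 odd-degree vertices

Graph has 4 odd-degree vertices (need 0 or 2).
Neither Eulerian path nor Eulerian circuit exists.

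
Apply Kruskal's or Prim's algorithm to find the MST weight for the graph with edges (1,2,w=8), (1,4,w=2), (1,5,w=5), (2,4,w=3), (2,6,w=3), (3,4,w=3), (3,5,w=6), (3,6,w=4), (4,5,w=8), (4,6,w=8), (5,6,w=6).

Apply Kruskal's algorithm (sort edges by weight, add if no cycle):

Sorted edges by weight:
  (1,4) w=2
  (2,4) w=3
  (2,6) w=3
  (3,4) w=3
  (3,6) w=4
  (1,5) w=5
  (3,5) w=6
  (5,6) w=6
  (1,2) w=8
  (4,5) w=8
  (4,6) w=8

Add edge (1,4) w=2 -- no cycle. Running total: 2
Add edge (2,4) w=3 -- no cycle. Running total: 5
Add edge (2,6) w=3 -- no cycle. Running total: 8
Add edge (3,4) w=3 -- no cycle. Running total: 11
Skip edge (3,6) w=4 -- would create cycle
Add edge (1,5) w=5 -- no cycle. Running total: 16

MST edges: (1,4,w=2), (2,4,w=3), (2,6,w=3), (3,4,w=3), (1,5,w=5)
Total MST weight: 2 + 3 + 3 + 3 + 5 = 16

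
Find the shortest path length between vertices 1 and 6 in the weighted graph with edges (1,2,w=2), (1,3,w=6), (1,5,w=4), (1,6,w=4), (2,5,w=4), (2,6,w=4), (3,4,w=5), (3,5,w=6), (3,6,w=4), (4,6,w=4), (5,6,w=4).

Step 1: Build adjacency list with weights:
  1: 2(w=2), 3(w=6), 5(w=4), 6(w=4)
  2: 1(w=2), 5(w=4), 6(w=4)
  3: 1(w=6), 4(w=5), 5(w=6), 6(w=4)
  4: 3(w=5), 6(w=4)
  5: 1(w=4), 2(w=4), 3(w=6), 6(w=4)
  6: 1(w=4), 2(w=4), 3(w=4), 4(w=4), 5(w=4)

Step 2: Apply Dijkstra's algorithm from vertex 1:
  Visit vertex 1 (distance=0)
    Update dist[2] = 2
    Update dist[3] = 6
    Update dist[5] = 4
    Update dist[6] = 4
  Visit vertex 2 (distance=2)
  Visit vertex 5 (distance=4)
  Visit vertex 6 (distance=4)
    Update dist[4] = 8

Step 3: Shortest path: 1 -> 6
Total weight: 4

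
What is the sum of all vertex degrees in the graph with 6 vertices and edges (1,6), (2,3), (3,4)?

Step 1: Count edges incident to each vertex:
  deg(1) = 1 (neighbors: 6)
  deg(2) = 1 (neighbors: 3)
  deg(3) = 2 (neighbors: 2, 4)
  deg(4) = 1 (neighbors: 3)
  deg(5) = 0 (neighbors: none)
  deg(6) = 1 (neighbors: 1)

Step 2: Sum all degrees:
  1 + 1 + 2 + 1 + 0 + 1 = 6

Verification: sum of degrees = 2 * |E| = 2 * 3 = 6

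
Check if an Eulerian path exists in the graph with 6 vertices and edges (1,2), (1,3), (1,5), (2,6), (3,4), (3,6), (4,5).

Step 1: Find the degree of each vertex:
  deg(1) = 3
  deg(2) = 2
  deg(3) = 3
  deg(4) = 2
  deg(5) = 2
  deg(6) = 2

Step 2: Count vertices with odd degree:
  Odd-degree vertices: 1, 3 (2 total)

Step 3: Apply Euler's theorem:
  - Eulerian circuit exists iff graph is connected and all vertices have even degree
  - Eulerian path exists iff graph is connected and has 0 or 2 odd-degree vertices

Graph is connected with exactly 2 odd-degree vertices (1, 3).
Eulerian path exists (starting and ending at the odd-degree vertices), but no Eulerian circuit.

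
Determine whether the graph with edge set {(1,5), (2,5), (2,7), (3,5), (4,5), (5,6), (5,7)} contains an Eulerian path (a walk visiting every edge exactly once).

Step 1: Find the degree of each vertex:
  deg(1) = 1
  deg(2) = 2
  deg(3) = 1
  deg(4) = 1
  deg(5) = 6
  deg(6) = 1
  deg(7) = 2

Step 2: Count vertices with odd degree:
  Odd-degree vertices: 1, 3, 4, 6 (4 total)

Step 3: Apply Euler's theorem:
  - Eulerian circuit exists iff graph is connected and all vertices have even degree
  - Eulerian path exists iff graph is connected and has 0 or 2 odd-degree vertices

Graph has 4 odd-degree vertices (need 0 or 2).
Neither Eulerian path nor Eulerian circuit exists.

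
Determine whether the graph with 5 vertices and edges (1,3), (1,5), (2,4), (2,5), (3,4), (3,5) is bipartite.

Step 1: Attempt 2-coloring using BFS:
  Start at vertex 1, assign color 0
  Color vertex 3 with color 1 (neighbor of 1)
  Color vertex 5 with color 1 (neighbor of 1)
  Color vertex 4 with color 0 (neighbor of 3)

Step 2: Conflict found! Vertices 3 and 5 are adjacent but have the same color.
This means the graph contains an odd cycle.

The graph is NOT bipartite.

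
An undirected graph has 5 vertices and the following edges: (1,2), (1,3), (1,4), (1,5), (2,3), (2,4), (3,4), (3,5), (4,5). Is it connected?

Step 1: Build adjacency list from edges:
  1: 2, 3, 4, 5
  2: 1, 3, 4
  3: 1, 2, 4, 5
  4: 1, 2, 3, 5
  5: 1, 3, 4

Step 2: Run BFS/DFS from vertex 1:
  Visited: {1, 2, 3, 4, 5}
  Reached 5 of 5 vertices

Step 3: All 5 vertices reached from vertex 1, so the graph is connected.
Answer: Yes, the graph is connected.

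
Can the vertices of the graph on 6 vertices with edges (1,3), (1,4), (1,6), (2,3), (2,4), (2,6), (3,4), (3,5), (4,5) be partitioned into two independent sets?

Step 1: Attempt 2-coloring using BFS:
  Start at vertex 1, assign color 0
  Color vertex 3 with color 1 (neighbor of 1)
  Color vertex 4 with color 1 (neighbor of 1)
  Color vertex 6 with color 1 (neighbor of 1)
  Color vertex 2 with color 0 (neighbor of 3)

Step 2: Conflict found! Vertices 3 and 4 are adjacent but have the same color.
This means the graph contains an odd cycle.

The graph is NOT bipartite.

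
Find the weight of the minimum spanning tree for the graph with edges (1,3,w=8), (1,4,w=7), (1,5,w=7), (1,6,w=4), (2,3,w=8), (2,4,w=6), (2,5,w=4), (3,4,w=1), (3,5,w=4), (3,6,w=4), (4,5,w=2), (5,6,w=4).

Apply Kruskal's algorithm (sort edges by weight, add if no cycle):

Sorted edges by weight:
  (3,4) w=1
  (4,5) w=2
  (1,6) w=4
  (2,5) w=4
  (3,5) w=4
  (3,6) w=4
  (5,6) w=4
  (2,4) w=6
  (1,4) w=7
  (1,5) w=7
  (1,3) w=8
  (2,3) w=8

Add edge (3,4) w=1 -- no cycle. Running total: 1
Add edge (4,5) w=2 -- no cycle. Running total: 3
Add edge (1,6) w=4 -- no cycle. Running total: 7
Add edge (2,5) w=4 -- no cycle. Running total: 11
Skip edge (3,5) w=4 -- would create cycle
Add edge (3,6) w=4 -- no cycle. Running total: 15

MST edges: (3,4,w=1), (4,5,w=2), (1,6,w=4), (2,5,w=4), (3,6,w=4)
Total MST weight: 1 + 2 + 4 + 4 + 4 = 15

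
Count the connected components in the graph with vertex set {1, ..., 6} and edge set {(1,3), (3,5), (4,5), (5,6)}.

Step 1: Build adjacency list from edges:
  1: 3
  2: (none)
  3: 1, 5
  4: 5
  5: 3, 4, 6
  6: 5

Step 2: Run BFS/DFS from vertex 1:
  Visited: {1, 3, 5, 4, 6}
  Reached 5 of 6 vertices

Step 3: Only 5 of 6 vertices reached. Graph is disconnected.
Connected components: {1, 3, 4, 5, 6}, {2}
Number of connected components: 2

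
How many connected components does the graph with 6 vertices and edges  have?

Step 1: Build adjacency list from edges:
  1: (none)
  2: (none)
  3: (none)
  4: (none)
  5: (none)
  6: (none)

Step 2: Run BFS/DFS from vertex 1:
  Visited: {1}
  Reached 1 of 6 vertices

Step 3: Only 1 of 6 vertices reached. Graph is disconnected.
Connected components: {1}, {2}, {3}, {4}, {5}, {6}
Number of connected components: 6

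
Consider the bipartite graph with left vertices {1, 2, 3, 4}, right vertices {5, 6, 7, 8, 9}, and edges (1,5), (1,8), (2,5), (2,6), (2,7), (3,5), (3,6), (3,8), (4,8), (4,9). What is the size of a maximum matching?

Step 1: List the neighbors of each left vertex:
  1: 5, 8
  2: 5, 6, 7
  3: 5, 6, 8
  4: 8, 9

Step 2: Greedily match left vertices, then look for augmenting paths:
  Match 1 -- 5
  Match 2 -- 6
  Match 3 -- 8
  Match 4 -- 9
  No augmenting path remains.

Step 3: Verify this is maximum:
  Matching size 4 = min(|L|, |R|) = min(4, 5), which is an upper bound, so this matching is maximum.

Maximum matching: {(1,5), (2,6), (3,8), (4,9)}
Size: 4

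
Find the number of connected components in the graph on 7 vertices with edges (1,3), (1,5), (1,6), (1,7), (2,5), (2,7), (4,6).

Step 1: Build adjacency list from edges:
  1: 3, 5, 6, 7
  2: 5, 7
  3: 1
  4: 6
  5: 1, 2
  6: 1, 4
  7: 1, 2

Step 2: Run BFS/DFS from vertex 1:
  Visited: {1, 3, 5, 6, 7, 2, 4}
  Reached 7 of 7 vertices

Step 3: All 7 vertices reached from vertex 1, so the graph is connected.
Number of connected components: 1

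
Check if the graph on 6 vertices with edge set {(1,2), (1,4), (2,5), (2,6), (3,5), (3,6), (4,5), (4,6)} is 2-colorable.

Step 1: Attempt 2-coloring using BFS:
  Start at vertex 1, assign color 0
  Color vertex 2 with color 1 (neighbor of 1)
  Color vertex 4 with color 1 (neighbor of 1)
  Color vertex 5 with color 0 (neighbor of 2)
  Color vertex 6 with color 0 (neighbor of 2)
  Color vertex 3 with color 1 (neighbor of 5)

Step 2: 2-coloring succeeded. No conflicts found.
  Set A (color 0): {1, 5, 6}
  Set B (color 1): {2, 3, 4}

The graph is bipartite with partition {1, 5, 6}, {2, 3, 4}.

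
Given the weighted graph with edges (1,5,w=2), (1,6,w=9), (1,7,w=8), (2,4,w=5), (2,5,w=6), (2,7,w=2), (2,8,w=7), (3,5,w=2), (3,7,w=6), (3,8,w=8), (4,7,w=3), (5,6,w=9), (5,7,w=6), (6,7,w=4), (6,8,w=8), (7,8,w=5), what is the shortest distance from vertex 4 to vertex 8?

Step 1: Build adjacency list with weights:
  1: 5(w=2), 6(w=9), 7(w=8)
  2: 4(w=5), 5(w=6), 7(w=2), 8(w=7)
  3: 5(w=2), 7(w=6), 8(w=8)
  4: 2(w=5), 7(w=3)
  5: 1(w=2), 2(w=6), 3(w=2), 6(w=9), 7(w=6)
  6: 1(w=9), 5(w=9), 7(w=4), 8(w=8)
  7: 1(w=8), 2(w=2), 3(w=6), 4(w=3), 5(w=6), 6(w=4), 8(w=5)
  8: 2(w=7), 3(w=8), 6(w=8), 7(w=5)

Step 2: Apply Dijkstra's algorithm from vertex 4:
  Visit vertex 4 (distance=0)
    Update dist[2] = 5
    Update dist[7] = 3
  Visit vertex 7 (distance=3)
    Update dist[1] = 11
    Update dist[3] = 9
    Update dist[5] = 9
    Update dist[6] = 7
    Update dist[8] = 8
  Visit vertex 2 (distance=5)
  Visit vertex 6 (distance=7)
  Visit vertex 8 (distance=8)

Step 3: Shortest path: 4 -> 7 -> 8
Total weight: 3 + 5 = 8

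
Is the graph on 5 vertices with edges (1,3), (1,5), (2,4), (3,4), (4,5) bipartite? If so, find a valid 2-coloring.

Step 1: Attempt 2-coloring using BFS:
  Start at vertex 1, assign color 0
  Color vertex 3 with color 1 (neighbor of 1)
  Color vertex 5 with color 1 (neighbor of 1)
  Color vertex 4 with color 0 (neighbor of 3)
  Color vertex 2 with color 1 (neighbor of 4)

Step 2: 2-coloring succeeded. No conflicts found.
  Set A (color 0): {1, 4}
  Set B (color 1): {2, 3, 5}

The graph is bipartite with partition {1, 4}, {2, 3, 5}.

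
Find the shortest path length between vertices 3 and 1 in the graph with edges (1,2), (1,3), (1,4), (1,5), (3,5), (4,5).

Step 1: Build adjacency list:
  1: 2, 3, 4, 5
  2: 1
  3: 1, 5
  4: 1, 5
  5: 1, 3, 4

Step 2: BFS from vertex 3 to find shortest path to 1:
  vertex 1 reached at distance 1

Step 3: Shortest path: 3 -> 1
Path length: 1 edge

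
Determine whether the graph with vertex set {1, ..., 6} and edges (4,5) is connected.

Step 1: Build adjacency list from edges:
  1: (none)
  2: (none)
  3: (none)
  4: 5
  5: 4
  6: (none)

Step 2: Run BFS/DFS from vertex 1:
  Visited: {1}
  Reached 1 of 6 vertices

Step 3: Only 1 of 6 vertices reached. Graph is disconnected.
Connected components: {1}, {2}, {3}, {4, 5}, {6}
Answer: No, the graph is not connected (5 components).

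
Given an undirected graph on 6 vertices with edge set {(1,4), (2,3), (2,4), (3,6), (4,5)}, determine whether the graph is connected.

Step 1: Build adjacency list from edges:
  1: 4
  2: 3, 4
  3: 2, 6
  4: 1, 2, 5
  5: 4
  6: 3

Step 2: Run BFS/DFS from vertex 1:
  Visited: {1, 4, 2, 5, 3, 6}
  Reached 6 of 6 vertices

Step 3: All 6 vertices reached from vertex 1, so the graph is connected.
Answer: Yes, the graph is connected.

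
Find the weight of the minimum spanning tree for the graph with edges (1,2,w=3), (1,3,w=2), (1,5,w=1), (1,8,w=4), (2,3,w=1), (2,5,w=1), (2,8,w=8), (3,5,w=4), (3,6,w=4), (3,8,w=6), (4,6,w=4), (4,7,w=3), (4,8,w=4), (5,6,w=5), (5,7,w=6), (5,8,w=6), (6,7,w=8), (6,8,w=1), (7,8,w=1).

Apply Kruskal's algorithm (sort edges by weight, add if no cycle):

Sorted edges by weight:
  (1,5) w=1
  (2,3) w=1
  (2,5) w=1
  (6,8) w=1
  (7,8) w=1
  (1,3) w=2
  (1,2) w=3
  (4,7) w=3
  (1,8) w=4
  (3,6) w=4
  (3,5) w=4
  (4,8) w=4
  (4,6) w=4
  (5,6) w=5
  (3,8) w=6
  (5,7) w=6
  (5,8) w=6
  (2,8) w=8
  (6,7) w=8

Add edge (1,5) w=1 -- no cycle. Running total: 1
Add edge (2,3) w=1 -- no cycle. Running total: 2
Add edge (2,5) w=1 -- no cycle. Running total: 3
Add edge (6,8) w=1 -- no cycle. Running total: 4
Add edge (7,8) w=1 -- no cycle. Running total: 5
Skip edge (1,3) w=2 -- would create cycle
Skip edge (1,2) w=3 -- would create cycle
Add edge (4,7) w=3 -- no cycle. Running total: 8
Add edge (1,8) w=4 -- no cycle. Running total: 12

MST edges: (1,5,w=1), (2,3,w=1), (2,5,w=1), (6,8,w=1), (7,8,w=1), (4,7,w=3), (1,8,w=4)
Total MST weight: 1 + 1 + 1 + 1 + 1 + 3 + 4 = 12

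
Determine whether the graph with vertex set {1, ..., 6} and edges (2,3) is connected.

Step 1: Build adjacency list from edges:
  1: (none)
  2: 3
  3: 2
  4: (none)
  5: (none)
  6: (none)

Step 2: Run BFS/DFS from vertex 1:
  Visited: {1}
  Reached 1 of 6 vertices

Step 3: Only 1 of 6 vertices reached. Graph is disconnected.
Connected components: {1}, {2, 3}, {4}, {5}, {6}
Answer: No, the graph is not connected (5 components).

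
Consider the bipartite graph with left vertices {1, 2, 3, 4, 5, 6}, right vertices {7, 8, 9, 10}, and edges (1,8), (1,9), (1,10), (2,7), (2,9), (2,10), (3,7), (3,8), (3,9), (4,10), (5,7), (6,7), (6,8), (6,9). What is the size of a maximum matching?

Step 1: List the neighbors of each left vertex:
  1: 8, 9, 10
  2: 7, 9, 10
  3: 7, 8, 9
  4: 10
  5: 7
  6: 7, 8, 9

Step 2: Greedily match left vertices, then look for augmenting paths:
  Match 1 -- 8
  Match 2 -- 7
  Match 3 -- 9
  Match 4 -- 10
  No augmenting path remains.

Step 3: Verify this is maximum:
  Matching size 4 = min(|L|, |R|) = min(6, 4), which is an upper bound, so this matching is maximum.

Maximum matching: {(1,8), (2,7), (3,9), (4,10)}
Size: 4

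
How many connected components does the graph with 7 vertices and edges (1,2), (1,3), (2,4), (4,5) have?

Step 1: Build adjacency list from edges:
  1: 2, 3
  2: 1, 4
  3: 1
  4: 2, 5
  5: 4
  6: (none)
  7: (none)

Step 2: Run BFS/DFS from vertex 1:
  Visited: {1, 2, 3, 4, 5}
  Reached 5 of 7 vertices

Step 3: Only 5 of 7 vertices reached. Graph is disconnected.
Connected components: {1, 2, 3, 4, 5}, {6}, {7}
Number of connected components: 3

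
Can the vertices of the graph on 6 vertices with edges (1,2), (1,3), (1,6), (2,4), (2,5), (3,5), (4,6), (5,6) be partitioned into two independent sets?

Step 1: Attempt 2-coloring using BFS:
  Start at vertex 1, assign color 0
  Color vertex 2 with color 1 (neighbor of 1)
  Color vertex 3 with color 1 (neighbor of 1)
  Color vertex 6 with color 1 (neighbor of 1)
  Color vertex 4 with color 0 (neighbor of 2)
  Color vertex 5 with color 0 (neighbor of 2)

Step 2: 2-coloring succeeded. No conflicts found.
  Set A (color 0): {1, 4, 5}
  Set B (color 1): {2, 3, 6}

The graph is bipartite with partition {1, 4, 5}, {2, 3, 6}.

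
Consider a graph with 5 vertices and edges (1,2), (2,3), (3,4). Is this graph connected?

Step 1: Build adjacency list from edges:
  1: 2
  2: 1, 3
  3: 2, 4
  4: 3
  5: (none)

Step 2: Run BFS/DFS from vertex 1:
  Visited: {1, 2, 3, 4}
  Reached 4 of 5 vertices

Step 3: Only 4 of 5 vertices reached. Graph is disconnected.
Connected components: {1, 2, 3, 4}, {5}
Answer: No, the graph is not connected (2 components).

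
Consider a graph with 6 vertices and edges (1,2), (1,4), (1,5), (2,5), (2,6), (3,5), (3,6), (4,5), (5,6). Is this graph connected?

Step 1: Build adjacency list from edges:
  1: 2, 4, 5
  2: 1, 5, 6
  3: 5, 6
  4: 1, 5
  5: 1, 2, 3, 4, 6
  6: 2, 3, 5

Step 2: Run BFS/DFS from vertex 1:
  Visited: {1, 2, 4, 5, 6, 3}
  Reached 6 of 6 vertices

Step 3: All 6 vertices reached from vertex 1, so the graph is connected.
Answer: Yes, the graph is connected.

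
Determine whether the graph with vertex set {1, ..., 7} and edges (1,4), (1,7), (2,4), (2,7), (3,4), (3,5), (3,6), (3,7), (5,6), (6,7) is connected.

Step 1: Build adjacency list from edges:
  1: 4, 7
  2: 4, 7
  3: 4, 5, 6, 7
  4: 1, 2, 3
  5: 3, 6
  6: 3, 5, 7
  7: 1, 2, 3, 6

Step 2: Run BFS/DFS from vertex 1:
  Visited: {1, 4, 7, 2, 3, 6, 5}
  Reached 7 of 7 vertices

Step 3: All 7 vertices reached from vertex 1, so the graph is connected.
Answer: Yes, the graph is connected.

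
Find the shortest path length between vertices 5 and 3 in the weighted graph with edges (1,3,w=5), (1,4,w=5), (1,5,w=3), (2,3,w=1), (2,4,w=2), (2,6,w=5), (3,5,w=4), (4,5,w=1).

Step 1: Build adjacency list with weights:
  1: 3(w=5), 4(w=5), 5(w=3)
  2: 3(w=1), 4(w=2), 6(w=5)
  3: 1(w=5), 2(w=1), 5(w=4)
  4: 1(w=5), 2(w=2), 5(w=1)
  5: 1(w=3), 3(w=4), 4(w=1)
  6: 2(w=5)

Step 2: Apply Dijkstra's algorithm from vertex 5:
  Visit vertex 5 (distance=0)
    Update dist[1] = 3
    Update dist[3] = 4
    Update dist[4] = 1
  Visit vertex 4 (distance=1)
    Update dist[2] = 3
  Visit vertex 1 (distance=3)
  Visit vertex 2 (distance=3)
    Update dist[6] = 8
  Visit vertex 3 (distance=4)

Step 3: Shortest path: 5 -> 3
Total weight: 4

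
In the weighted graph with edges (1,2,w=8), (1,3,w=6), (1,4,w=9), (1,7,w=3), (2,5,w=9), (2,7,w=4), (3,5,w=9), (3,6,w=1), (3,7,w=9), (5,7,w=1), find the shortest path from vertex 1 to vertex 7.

Step 1: Build adjacency list with weights:
  1: 2(w=8), 3(w=6), 4(w=9), 7(w=3)
  2: 1(w=8), 5(w=9), 7(w=4)
  3: 1(w=6), 5(w=9), 6(w=1), 7(w=9)
  4: 1(w=9)
  5: 2(w=9), 3(w=9), 7(w=1)
  6: 3(w=1)
  7: 1(w=3), 2(w=4), 3(w=9), 5(w=1)

Step 2: Apply Dijkstra's algorithm from vertex 1:
  Visit vertex 1 (distance=0)
    Update dist[2] = 8
    Update dist[3] = 6
    Update dist[4] = 9
    Update dist[7] = 3
  Visit vertex 7 (distance=3)
    Update dist[2] = 7
    Update dist[5] = 4

Step 3: Shortest path: 1 -> 7
Total weight: 3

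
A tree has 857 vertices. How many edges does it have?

A tree on n vertices always has exactly n - 1 edges.
For n = 857: edges = 857 - 1 = 856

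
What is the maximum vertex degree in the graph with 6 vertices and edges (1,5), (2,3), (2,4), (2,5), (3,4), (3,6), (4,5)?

Step 1: Count edges incident to each vertex:
  deg(1) = 1 (neighbors: 5)
  deg(2) = 3 (neighbors: 3, 4, 5)
  deg(3) = 3 (neighbors: 2, 4, 6)
  deg(4) = 3 (neighbors: 2, 3, 5)
  deg(5) = 3 (neighbors: 1, 2, 4)
  deg(6) = 1 (neighbors: 3)

Step 2: Find maximum:
  max(1, 3, 3, 3, 3, 1) = 3 (vertex 2)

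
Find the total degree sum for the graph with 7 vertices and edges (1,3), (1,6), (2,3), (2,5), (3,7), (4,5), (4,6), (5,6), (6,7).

Step 1: Count edges incident to each vertex:
  deg(1) = 2 (neighbors: 3, 6)
  deg(2) = 2 (neighbors: 3, 5)
  deg(3) = 3 (neighbors: 1, 2, 7)
  deg(4) = 2 (neighbors: 5, 6)
  deg(5) = 3 (neighbors: 2, 4, 6)
  deg(6) = 4 (neighbors: 1, 4, 5, 7)
  deg(7) = 2 (neighbors: 3, 6)

Step 2: Sum all degrees:
  2 + 2 + 3 + 2 + 3 + 4 + 2 = 18

Verification: sum of degrees = 2 * |E| = 2 * 9 = 18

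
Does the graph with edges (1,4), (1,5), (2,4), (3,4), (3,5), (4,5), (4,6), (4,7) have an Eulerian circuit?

Step 1: Find the degree of each vertex:
  deg(1) = 2
  deg(2) = 1
  deg(3) = 2
  deg(4) = 6
  deg(5) = 3
  deg(6) = 1
  deg(7) = 1

Step 2: Count vertices with odd degree:
  Odd-degree vertices: 2, 5, 6, 7 (4 total)

Step 3: Apply Euler's theorem:
  - Eulerian circuit exists iff graph is connected and all vertices have even degree
  - Eulerian path exists iff graph is connected and has 0 or 2 odd-degree vertices

Graph has 4 odd-degree vertices (need 0 or 2).
Neither Eulerian path nor Eulerian circuit exists.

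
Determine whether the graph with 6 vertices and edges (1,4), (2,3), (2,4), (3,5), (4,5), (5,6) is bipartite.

Step 1: Attempt 2-coloring using BFS:
  Start at vertex 1, assign color 0
  Color vertex 4 with color 1 (neighbor of 1)
  Color vertex 2 with color 0 (neighbor of 4)
  Color vertex 5 with color 0 (neighbor of 4)
  Color vertex 3 with color 1 (neighbor of 2)
  Color vertex 6 with color 1 (neighbor of 5)

Step 2: 2-coloring succeeded. No conflicts found.
  Set A (color 0): {1, 2, 5}
  Set B (color 1): {3, 4, 6}

The graph is bipartite with partition {1, 2, 5}, {3, 4, 6}.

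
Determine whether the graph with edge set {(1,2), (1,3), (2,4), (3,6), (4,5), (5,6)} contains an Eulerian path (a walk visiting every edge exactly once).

Step 1: Find the degree of each vertex:
  deg(1) = 2
  deg(2) = 2
  deg(3) = 2
  deg(4) = 2
  deg(5) = 2
  deg(6) = 2

Step 2: Count vertices with odd degree:
  All vertices have even degree (0 odd-degree vertices)

Step 3: Apply Euler's theorem:
  - Eulerian circuit exists iff graph is connected and all vertices have even degree
  - Eulerian path exists iff graph is connected and has 0 or 2 odd-degree vertices

Graph is connected with 0 odd-degree vertices.
Both Eulerian circuit and Eulerian path exist.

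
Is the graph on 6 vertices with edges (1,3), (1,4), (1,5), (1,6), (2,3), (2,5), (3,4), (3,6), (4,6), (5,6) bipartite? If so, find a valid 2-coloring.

Step 1: Attempt 2-coloring using BFS:
  Start at vertex 1, assign color 0
  Color vertex 3 with color 1 (neighbor of 1)
  Color vertex 4 with color 1 (neighbor of 1)
  Color vertex 5 with color 1 (neighbor of 1)
  Color vertex 6 with color 1 (neighbor of 1)
  Color vertex 2 with color 0 (neighbor of 3)

Step 2: Conflict found! Vertices 3 and 4 are adjacent but have the same color.
This means the graph contains an odd cycle.

The graph is NOT bipartite.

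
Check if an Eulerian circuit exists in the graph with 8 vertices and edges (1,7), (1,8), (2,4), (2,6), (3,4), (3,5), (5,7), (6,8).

Step 1: Find the degree of each vertex:
  deg(1) = 2
  deg(2) = 2
  deg(3) = 2
  deg(4) = 2
  deg(5) = 2
  deg(6) = 2
  deg(7) = 2
  deg(8) = 2

Step 2: Count vertices with odd degree:
  All vertices have even degree (0 odd-degree vertices)

Step 3: Apply Euler's theorem:
  - Eulerian circuit exists iff graph is connected and all vertices have even degree
  - Eulerian path exists iff graph is connected and has 0 or 2 odd-degree vertices

Graph is connected with 0 odd-degree vertices.
Both Eulerian circuit and Eulerian path exist.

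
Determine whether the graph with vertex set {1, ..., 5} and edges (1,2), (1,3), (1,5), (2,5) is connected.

Step 1: Build adjacency list from edges:
  1: 2, 3, 5
  2: 1, 5
  3: 1
  4: (none)
  5: 1, 2

Step 2: Run BFS/DFS from vertex 1:
  Visited: {1, 2, 3, 5}
  Reached 4 of 5 vertices

Step 3: Only 4 of 5 vertices reached. Graph is disconnected.
Connected components: {1, 2, 3, 5}, {4}
Answer: No, the graph is not connected (2 components).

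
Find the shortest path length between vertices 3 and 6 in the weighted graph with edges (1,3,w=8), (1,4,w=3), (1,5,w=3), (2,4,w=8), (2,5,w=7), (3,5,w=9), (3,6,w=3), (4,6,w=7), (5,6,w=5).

Step 1: Build adjacency list with weights:
  1: 3(w=8), 4(w=3), 5(w=3)
  2: 4(w=8), 5(w=7)
  3: 1(w=8), 5(w=9), 6(w=3)
  4: 1(w=3), 2(w=8), 6(w=7)
  5: 1(w=3), 2(w=7), 3(w=9), 6(w=5)
  6: 3(w=3), 4(w=7), 5(w=5)

Step 2: Apply Dijkstra's algorithm from vertex 3:
  Visit vertex 3 (distance=0)
    Update dist[1] = 8
    Update dist[5] = 9
    Update dist[6] = 3
  Visit vertex 6 (distance=3)
    Update dist[4] = 10
    Update dist[5] = 8

Step 3: Shortest path: 3 -> 6
Total weight: 3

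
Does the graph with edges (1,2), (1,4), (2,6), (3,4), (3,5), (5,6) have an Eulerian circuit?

Step 1: Find the degree of each vertex:
  deg(1) = 2
  deg(2) = 2
  deg(3) = 2
  deg(4) = 2
  deg(5) = 2
  deg(6) = 2

Step 2: Count vertices with odd degree:
  All vertices have even degree (0 odd-degree vertices)

Step 3: Apply Euler's theorem:
  - Eulerian circuit exists iff graph is connected and all vertices have even degree
  - Eulerian path exists iff graph is connected and has 0 or 2 odd-degree vertices

Graph is connected with 0 odd-degree vertices.
Both Eulerian circuit and Eulerian path exist.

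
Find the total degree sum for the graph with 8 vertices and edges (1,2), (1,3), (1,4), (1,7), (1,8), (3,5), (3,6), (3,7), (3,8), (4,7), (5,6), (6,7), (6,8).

Step 1: Count edges incident to each vertex:
  deg(1) = 5 (neighbors: 2, 3, 4, 7, 8)
  deg(2) = 1 (neighbors: 1)
  deg(3) = 5 (neighbors: 1, 5, 6, 7, 8)
  deg(4) = 2 (neighbors: 1, 7)
  deg(5) = 2 (neighbors: 3, 6)
  deg(6) = 4 (neighbors: 3, 5, 7, 8)
  deg(7) = 4 (neighbors: 1, 3, 4, 6)
  deg(8) = 3 (neighbors: 1, 3, 6)

Step 2: Sum all degrees:
  5 + 1 + 5 + 2 + 2 + 4 + 4 + 3 = 26

Verification: sum of degrees = 2 * |E| = 2 * 13 = 26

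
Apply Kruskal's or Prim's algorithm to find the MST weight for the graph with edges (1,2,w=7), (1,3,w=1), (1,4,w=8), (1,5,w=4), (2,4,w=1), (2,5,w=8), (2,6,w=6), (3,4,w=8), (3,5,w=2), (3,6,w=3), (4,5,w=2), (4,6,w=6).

Apply Kruskal's algorithm (sort edges by weight, add if no cycle):

Sorted edges by weight:
  (1,3) w=1
  (2,4) w=1
  (3,5) w=2
  (4,5) w=2
  (3,6) w=3
  (1,5) w=4
  (2,6) w=6
  (4,6) w=6
  (1,2) w=7
  (1,4) w=8
  (2,5) w=8
  (3,4) w=8

Add edge (1,3) w=1 -- no cycle. Running total: 1
Add edge (2,4) w=1 -- no cycle. Running total: 2
Add edge (3,5) w=2 -- no cycle. Running total: 4
Add edge (4,5) w=2 -- no cycle. Running total: 6
Add edge (3,6) w=3 -- no cycle. Running total: 9

MST edges: (1,3,w=1), (2,4,w=1), (3,5,w=2), (4,5,w=2), (3,6,w=3)
Total MST weight: 1 + 1 + 2 + 2 + 3 = 9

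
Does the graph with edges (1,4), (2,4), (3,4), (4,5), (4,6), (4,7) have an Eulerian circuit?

Step 1: Find the degree of each vertex:
  deg(1) = 1
  deg(2) = 1
  deg(3) = 1
  deg(4) = 6
  deg(5) = 1
  deg(6) = 1
  deg(7) = 1

Step 2: Count vertices with odd degree:
  Odd-degree vertices: 1, 2, 3, 5, 6, 7 (6 total)

Step 3: Apply Euler's theorem:
  - Eulerian circuit exists iff graph is connected and all vertices have even degree
  - Eulerian path exists iff graph is connected and has 0 or 2 odd-degree vertices

Graph has 6 odd-degree vertices (need 0 or 2).
Neither Eulerian path nor Eulerian circuit exists.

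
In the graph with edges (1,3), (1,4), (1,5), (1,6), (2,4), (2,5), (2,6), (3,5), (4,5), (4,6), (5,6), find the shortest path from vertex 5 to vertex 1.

Step 1: Build adjacency list:
  1: 3, 4, 5, 6
  2: 4, 5, 6
  3: 1, 5
  4: 1, 2, 5, 6
  5: 1, 2, 3, 4, 6
  6: 1, 2, 4, 5

Step 2: BFS from vertex 5 to find shortest path to 1:
  vertex 1 reached at distance 1

Step 3: Shortest path: 5 -> 1
Path length: 1 edge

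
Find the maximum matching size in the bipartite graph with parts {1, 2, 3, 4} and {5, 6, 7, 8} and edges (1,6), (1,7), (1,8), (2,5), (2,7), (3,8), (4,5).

Step 1: List the neighbors of each left vertex:
  1: 6, 7, 8
  2: 5, 7
  3: 8
  4: 5

Step 2: Greedily match left vertices, then look for augmenting paths:
  Match 1 -- 6
  Match 2 -- 7
  Match 3 -- 8
  Match 4 -- 5
  No augmenting path remains.

Step 3: Verify this is maximum:
  Matching size 4 = min(|L|, |R|) = min(4, 4), which is an upper bound, so this matching is maximum.

Maximum matching: {(1,6), (2,7), (3,8), (4,5)}
Size: 4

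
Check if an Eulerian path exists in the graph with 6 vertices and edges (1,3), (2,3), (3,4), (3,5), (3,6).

Step 1: Find the degree of each vertex:
  deg(1) = 1
  deg(2) = 1
  deg(3) = 5
  deg(4) = 1
  deg(5) = 1
  deg(6) = 1

Step 2: Count vertices with odd degree:
  Odd-degree vertices: 1, 2, 3, 4, 5, 6 (6 total)

Step 3: Apply Euler's theorem:
  - Eulerian circuit exists iff graph is connected and all vertices have even degree
  - Eulerian path exists iff graph is connected and has 0 or 2 odd-degree vertices

Graph has 6 odd-degree vertices (need 0 or 2).
Neither Eulerian path nor Eulerian circuit exists.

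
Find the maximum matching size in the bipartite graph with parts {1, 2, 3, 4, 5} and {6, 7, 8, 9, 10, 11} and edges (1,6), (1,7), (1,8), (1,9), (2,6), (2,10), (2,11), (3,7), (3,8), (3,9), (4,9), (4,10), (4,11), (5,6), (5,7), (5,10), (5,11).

Step 1: List the neighbors of each left vertex:
  1: 6, 7, 8, 9
  2: 6, 10, 11
  3: 7, 8, 9
  4: 9, 10, 11
  5: 6, 7, 10, 11

Step 2: Greedily match left vertices, then look for augmenting paths:
  Match 1 -- 6
  Match 2 -- 10
  Match 3 -- 7
  Match 4 -- 9
  Match 5 -- 11
  No augmenting path remains.

Step 3: Verify this is maximum:
  Matching size 5 = min(|L|, |R|) = min(5, 6), which is an upper bound, so this matching is maximum.

Maximum matching: {(1,6), (2,10), (3,7), (4,9), (5,11)}
Size: 5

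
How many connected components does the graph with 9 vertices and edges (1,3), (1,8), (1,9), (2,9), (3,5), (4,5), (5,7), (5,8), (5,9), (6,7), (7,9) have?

Step 1: Build adjacency list from edges:
  1: 3, 8, 9
  2: 9
  3: 1, 5
  4: 5
  5: 3, 4, 7, 8, 9
  6: 7
  7: 5, 6, 9
  8: 1, 5
  9: 1, 2, 5, 7

Step 2: Run BFS/DFS from vertex 1:
  Visited: {1, 3, 8, 9, 5, 2, 7, 4, 6}
  Reached 9 of 9 vertices

Step 3: All 9 vertices reached from vertex 1, so the graph is connected.
Number of connected components: 1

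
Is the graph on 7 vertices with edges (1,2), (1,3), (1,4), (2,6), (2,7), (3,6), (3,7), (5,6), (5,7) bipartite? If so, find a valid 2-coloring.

Step 1: Attempt 2-coloring using BFS:
  Start at vertex 1, assign color 0
  Color vertex 2 with color 1 (neighbor of 1)
  Color vertex 3 with color 1 (neighbor of 1)
  Color vertex 4 with color 1 (neighbor of 1)
  Color vertex 6 with color 0 (neighbor of 2)
  Color vertex 7 with color 0 (neighbor of 2)
  Color vertex 5 with color 1 (neighbor of 6)

Step 2: 2-coloring succeeded. No conflicts found.
  Set A (color 0): {1, 6, 7}
  Set B (color 1): {2, 3, 4, 5}

The graph is bipartite with partition {1, 6, 7}, {2, 3, 4, 5}.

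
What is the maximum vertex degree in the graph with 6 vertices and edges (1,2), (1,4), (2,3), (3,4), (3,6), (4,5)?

Step 1: Count edges incident to each vertex:
  deg(1) = 2 (neighbors: 2, 4)
  deg(2) = 2 (neighbors: 1, 3)
  deg(3) = 3 (neighbors: 2, 4, 6)
  deg(4) = 3 (neighbors: 1, 3, 5)
  deg(5) = 1 (neighbors: 4)
  deg(6) = 1 (neighbors: 3)

Step 2: Find maximum:
  max(2, 2, 3, 3, 1, 1) = 3 (vertex 3)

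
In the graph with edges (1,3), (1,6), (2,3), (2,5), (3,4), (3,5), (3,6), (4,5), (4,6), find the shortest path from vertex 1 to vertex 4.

Step 1: Build adjacency list:
  1: 3, 6
  2: 3, 5
  3: 1, 2, 4, 5, 6
  4: 3, 5, 6
  5: 2, 3, 4
  6: 1, 3, 4

Step 2: BFS from vertex 1 to find shortest path to 4:
  vertex 3 reached at distance 1
  vertex 6 reached at distance 1
  vertex 2 reached at distance 2
  vertex 4 reached at distance 2

Step 3: Shortest path: 1 -> 3 -> 4
Path length: 2 edges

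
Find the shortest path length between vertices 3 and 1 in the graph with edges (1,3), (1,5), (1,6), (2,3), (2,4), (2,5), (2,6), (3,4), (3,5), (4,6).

Step 1: Build adjacency list:
  1: 3, 5, 6
  2: 3, 4, 5, 6
  3: 1, 2, 4, 5
  4: 2, 3, 6
  5: 1, 2, 3
  6: 1, 2, 4

Step 2: BFS from vertex 3 to find shortest path to 1:
  vertex 1 reached at distance 1

Step 3: Shortest path: 3 -> 1
Path length: 1 edge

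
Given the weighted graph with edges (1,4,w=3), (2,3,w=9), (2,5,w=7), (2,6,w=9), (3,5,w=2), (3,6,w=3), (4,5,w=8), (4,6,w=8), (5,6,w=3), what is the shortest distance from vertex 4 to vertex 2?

Step 1: Build adjacency list with weights:
  1: 4(w=3)
  2: 3(w=9), 5(w=7), 6(w=9)
  3: 2(w=9), 5(w=2), 6(w=3)
  4: 1(w=3), 5(w=8), 6(w=8)
  5: 2(w=7), 3(w=2), 4(w=8), 6(w=3)
  6: 2(w=9), 3(w=3), 4(w=8), 5(w=3)

Step 2: Apply Dijkstra's algorithm from vertex 4:
  Visit vertex 4 (distance=0)
    Update dist[1] = 3
    Update dist[5] = 8
    Update dist[6] = 8
  Visit vertex 1 (distance=3)
  Visit vertex 5 (distance=8)
    Update dist[2] = 15
    Update dist[3] = 10
  Visit vertex 6 (distance=8)
  Visit vertex 3 (distance=10)
  Visit vertex 2 (distance=15)

Step 3: Shortest path: 4 -> 5 -> 2
Total weight: 8 + 7 = 15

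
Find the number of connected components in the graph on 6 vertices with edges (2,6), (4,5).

Step 1: Build adjacency list from edges:
  1: (none)
  2: 6
  3: (none)
  4: 5
  5: 4
  6: 2

Step 2: Run BFS/DFS from vertex 1:
  Visited: {1}
  Reached 1 of 6 vertices

Step 3: Only 1 of 6 vertices reached. Graph is disconnected.
Connected components: {1}, {2, 6}, {3}, {4, 5}
Number of connected components: 4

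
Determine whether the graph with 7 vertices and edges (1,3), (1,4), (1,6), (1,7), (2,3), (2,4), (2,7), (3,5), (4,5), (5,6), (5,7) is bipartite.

Step 1: Attempt 2-coloring using BFS:
  Start at vertex 1, assign color 0
  Color vertex 3 with color 1 (neighbor of 1)
  Color vertex 4 with color 1 (neighbor of 1)
  Color vertex 6 with color 1 (neighbor of 1)
  Color vertex 7 with color 1 (neighbor of 1)
  Color vertex 2 with color 0 (neighbor of 3)
  Color vertex 5 with color 0 (neighbor of 3)

Step 2: 2-coloring succeeded. No conflicts found.
  Set A (color 0): {1, 2, 5}
  Set B (color 1): {3, 4, 6, 7}

The graph is bipartite with partition {1, 2, 5}, {3, 4, 6, 7}.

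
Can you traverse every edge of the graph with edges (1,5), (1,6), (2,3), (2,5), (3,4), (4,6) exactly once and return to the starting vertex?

Step 1: Find the degree of each vertex:
  deg(1) = 2
  deg(2) = 2
  deg(3) = 2
  deg(4) = 2
  deg(5) = 2
  deg(6) = 2

Step 2: Count vertices with odd degree:
  All vertices have even degree (0 odd-degree vertices)

Step 3: Apply Euler's theorem:
  - Eulerian circuit exists iff graph is connected and all vertices have even degree
  - Eulerian path exists iff graph is connected and has 0 or 2 odd-degree vertices

Graph is connected with 0 odd-degree vertices.
Both Eulerian circuit and Eulerian path exist.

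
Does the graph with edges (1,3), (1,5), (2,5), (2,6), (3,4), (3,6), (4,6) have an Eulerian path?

Step 1: Find the degree of each vertex:
  deg(1) = 2
  deg(2) = 2
  deg(3) = 3
  deg(4) = 2
  deg(5) = 2
  deg(6) = 3

Step 2: Count vertices with odd degree:
  Odd-degree vertices: 3, 6 (2 total)

Step 3: Apply Euler's theorem:
  - Eulerian circuit exists iff graph is connected and all vertices have even degree
  - Eulerian path exists iff graph is connected and has 0 or 2 odd-degree vertices

Graph is connected with exactly 2 odd-degree vertices (3, 6).
Eulerian path exists (starting and ending at the odd-degree vertices), but no Eulerian circuit.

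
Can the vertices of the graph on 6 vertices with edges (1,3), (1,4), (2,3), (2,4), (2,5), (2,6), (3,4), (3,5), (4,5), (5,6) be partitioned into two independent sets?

Step 1: Attempt 2-coloring using BFS:
  Start at vertex 1, assign color 0
  Color vertex 3 with color 1 (neighbor of 1)
  Color vertex 4 with color 1 (neighbor of 1)
  Color vertex 2 with color 0 (neighbor of 3)

Step 2: Conflict found! Vertices 3 and 4 are adjacent but have the same color.
This means the graph contains an odd cycle.

The graph is NOT bipartite.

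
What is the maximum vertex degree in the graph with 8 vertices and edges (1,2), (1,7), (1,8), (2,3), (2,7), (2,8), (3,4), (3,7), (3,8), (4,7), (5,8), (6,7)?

Step 1: Count edges incident to each vertex:
  deg(1) = 3 (neighbors: 2, 7, 8)
  deg(2) = 4 (neighbors: 1, 3, 7, 8)
  deg(3) = 4 (neighbors: 2, 4, 7, 8)
  deg(4) = 2 (neighbors: 3, 7)
  deg(5) = 1 (neighbors: 8)
  deg(6) = 1 (neighbors: 7)
  deg(7) = 5 (neighbors: 1, 2, 3, 4, 6)
  deg(8) = 4 (neighbors: 1, 2, 3, 5)

Step 2: Find maximum:
  max(3, 4, 4, 2, 1, 1, 5, 4) = 5 (vertex 7)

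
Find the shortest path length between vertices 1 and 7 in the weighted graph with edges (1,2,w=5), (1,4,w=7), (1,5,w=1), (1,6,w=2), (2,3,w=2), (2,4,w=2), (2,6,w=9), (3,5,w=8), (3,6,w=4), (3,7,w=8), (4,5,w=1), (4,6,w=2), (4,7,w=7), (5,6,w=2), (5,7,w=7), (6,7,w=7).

Step 1: Build adjacency list with weights:
  1: 2(w=5), 4(w=7), 5(w=1), 6(w=2)
  2: 1(w=5), 3(w=2), 4(w=2), 6(w=9)
  3: 2(w=2), 5(w=8), 6(w=4), 7(w=8)
  4: 1(w=7), 2(w=2), 5(w=1), 6(w=2), 7(w=7)
  5: 1(w=1), 3(w=8), 4(w=1), 6(w=2), 7(w=7)
  6: 1(w=2), 2(w=9), 3(w=4), 4(w=2), 5(w=2), 7(w=7)
  7: 3(w=8), 4(w=7), 5(w=7), 6(w=7)

Step 2: Apply Dijkstra's algorithm from vertex 1:
  Visit vertex 1 (distance=0)
    Update dist[2] = 5
    Update dist[4] = 7
    Update dist[5] = 1
    Update dist[6] = 2
  Visit vertex 5 (distance=1)
    Update dist[3] = 9
    Update dist[4] = 2
    Update dist[7] = 8
  Visit vertex 4 (distance=2)
    Update dist[2] = 4
  Visit vertex 6 (distance=2)
    Update dist[3] = 6
  Visit vertex 2 (distance=4)
  Visit vertex 3 (distance=6)
  Visit vertex 7 (distance=8)

Step 3: Shortest path: 1 -> 5 -> 7
Total weight: 1 + 7 = 8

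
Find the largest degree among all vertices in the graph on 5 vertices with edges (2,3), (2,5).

Step 1: Count edges incident to each vertex:
  deg(1) = 0 (neighbors: none)
  deg(2) = 2 (neighbors: 3, 5)
  deg(3) = 1 (neighbors: 2)
  deg(4) = 0 (neighbors: none)
  deg(5) = 1 (neighbors: 2)

Step 2: Find maximum:
  max(0, 2, 1, 0, 1) = 2 (vertex 2)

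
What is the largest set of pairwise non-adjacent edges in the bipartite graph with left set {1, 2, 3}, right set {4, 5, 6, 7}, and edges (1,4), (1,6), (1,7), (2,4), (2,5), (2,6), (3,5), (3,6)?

Step 1: List the neighbors of each left vertex:
  1: 4, 6, 7
  2: 4, 5, 6
  3: 5, 6

Step 2: Greedily match left vertices, then look for augmenting paths:
  Match 1 -- 4
  Match 2 -- 5
  Match 3 -- 6
  No augmenting path remains.

Step 3: Verify this is maximum:
  Matching size 3 = min(|L|, |R|) = min(3, 4), which is an upper bound, so this matching is maximum.

Maximum matching: {(1,4), (2,5), (3,6)}
Size: 3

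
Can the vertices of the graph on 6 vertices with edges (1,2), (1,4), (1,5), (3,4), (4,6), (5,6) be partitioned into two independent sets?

Step 1: Attempt 2-coloring using BFS:
  Start at vertex 1, assign color 0
  Color vertex 2 with color 1 (neighbor of 1)
  Color vertex 4 with color 1 (neighbor of 1)
  Color vertex 5 with color 1 (neighbor of 1)
  Color vertex 3 with color 0 (neighbor of 4)
  Color vertex 6 with color 0 (neighbor of 4)

Step 2: 2-coloring succeeded. No conflicts found.
  Set A (color 0): {1, 3, 6}
  Set B (color 1): {2, 4, 5}

The graph is bipartite with partition {1, 3, 6}, {2, 4, 5}.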